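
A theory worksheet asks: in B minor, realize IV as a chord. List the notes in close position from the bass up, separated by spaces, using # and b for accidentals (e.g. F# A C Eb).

IV is the major subdominant, borrowed from the parallel major. In B minor that root is E.
So the chord is E-G#-B.

E G# B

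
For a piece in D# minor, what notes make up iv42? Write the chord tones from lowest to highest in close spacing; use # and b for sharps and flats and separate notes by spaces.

The numeral's case and figure indicate a minor seventh chord. In D# minor its root, the subdominant, is G#.
That chord is spelled G#-B-D#-F#.
The figured bass 42 indicates third inversion, placing the seventh (F#) in the bass: F#-G#-B-D#.

F# G# B D#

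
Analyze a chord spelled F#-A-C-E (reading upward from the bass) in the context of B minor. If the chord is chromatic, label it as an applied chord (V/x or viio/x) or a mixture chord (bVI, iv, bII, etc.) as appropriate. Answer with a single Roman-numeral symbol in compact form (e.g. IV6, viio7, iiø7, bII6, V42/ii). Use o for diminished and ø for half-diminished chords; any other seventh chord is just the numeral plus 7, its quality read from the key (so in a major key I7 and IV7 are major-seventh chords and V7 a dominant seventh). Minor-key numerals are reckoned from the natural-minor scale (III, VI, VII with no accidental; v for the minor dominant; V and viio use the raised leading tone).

Stacked in thirds the chord is F#-A-C-E: a half-diminished seventh chord on F#.
F# sits a half step below G (VI in B minor); a diminished chord there is the applied leading-tone chord of VI.

viiø7/VI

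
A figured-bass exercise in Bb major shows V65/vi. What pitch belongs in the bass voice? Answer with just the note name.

The applied chord V65/vi is rooted on D: D-F#-A-C.
The figure 65 means first inversion — the third is in the bass.

F#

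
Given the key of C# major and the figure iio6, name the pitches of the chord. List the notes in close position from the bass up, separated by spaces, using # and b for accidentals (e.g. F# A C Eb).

F# A D#

Scale degree 2 in C# major is D#; here the chord built on it is altered to a diminished triad. iio6 is the diminished supertonic triad, borrowed from the parallel minor.
So the chord is D#-F#-A.
The figured bass 6 indicates first inversion, placing the third (F#) in the bass: F#-A-D#.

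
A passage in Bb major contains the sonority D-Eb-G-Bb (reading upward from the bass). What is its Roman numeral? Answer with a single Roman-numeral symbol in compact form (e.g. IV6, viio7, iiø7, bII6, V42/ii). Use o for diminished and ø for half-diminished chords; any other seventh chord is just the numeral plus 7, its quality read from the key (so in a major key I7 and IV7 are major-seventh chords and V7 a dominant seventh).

IV42

Stacked in thirds the chord is Eb-G-Bb-D: a major seventh chord on Eb.
Eb is scale degree 4 in Bb major, and a major seventh chord on that degree is written IV7.
With D in the bass the chord is in third inversion, so the figured bass is 42.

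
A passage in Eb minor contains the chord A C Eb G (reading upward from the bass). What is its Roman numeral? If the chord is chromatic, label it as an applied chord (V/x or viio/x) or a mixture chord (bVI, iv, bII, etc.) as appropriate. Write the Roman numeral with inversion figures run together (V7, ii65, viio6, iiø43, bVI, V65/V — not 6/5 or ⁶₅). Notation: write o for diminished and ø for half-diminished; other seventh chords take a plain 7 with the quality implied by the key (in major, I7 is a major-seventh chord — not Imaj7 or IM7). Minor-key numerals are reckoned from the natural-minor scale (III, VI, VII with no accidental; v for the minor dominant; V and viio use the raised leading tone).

Stacked in thirds the chord is A-C-Eb-G: a half-diminished seventh chord on A.
A sits a half step below Bb (V in Eb minor); a diminished chord there is the applied leading-tone chord of V.

viiø7/V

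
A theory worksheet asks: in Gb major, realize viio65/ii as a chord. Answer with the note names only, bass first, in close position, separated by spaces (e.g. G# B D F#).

Bb Db Fb G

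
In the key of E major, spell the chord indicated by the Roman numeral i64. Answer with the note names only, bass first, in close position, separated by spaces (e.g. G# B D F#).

i64 is the minor tonic, borrowed from the parallel minor. In E major that root is E.
So the chord is E-G-B.
The figured bass 64 indicates second inversion, placing the fifth (B) in the bass: B-E-G.

B E G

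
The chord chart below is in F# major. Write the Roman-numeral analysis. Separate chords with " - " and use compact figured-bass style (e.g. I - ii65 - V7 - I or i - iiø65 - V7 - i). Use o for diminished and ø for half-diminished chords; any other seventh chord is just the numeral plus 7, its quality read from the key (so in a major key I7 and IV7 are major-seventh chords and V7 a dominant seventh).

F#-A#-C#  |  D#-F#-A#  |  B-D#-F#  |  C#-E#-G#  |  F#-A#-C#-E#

I - vi - IV - V - I7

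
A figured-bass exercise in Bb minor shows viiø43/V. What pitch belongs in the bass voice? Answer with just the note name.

Bb

The applied chord viiø43/V is rooted on E: E-G-Bb-D.
The figure 43 means second inversion — the fifth is in the bass.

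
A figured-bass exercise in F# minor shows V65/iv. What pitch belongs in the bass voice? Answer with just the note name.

A#

The applied chord V65/iv is rooted on F#: F#-A#-C#-E.
The figure 65 means first inversion — the third is in the bass.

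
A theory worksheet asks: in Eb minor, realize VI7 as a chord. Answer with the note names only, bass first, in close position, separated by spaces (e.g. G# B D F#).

Cb Eb Gb Bb

The numeral's case and figure indicate a major seventh chord. In Eb minor its root, scale degree 6, is Cb.
That chord is spelled Cb-Eb-Gb-Bb.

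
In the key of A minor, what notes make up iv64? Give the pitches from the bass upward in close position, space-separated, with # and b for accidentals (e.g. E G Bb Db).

A D F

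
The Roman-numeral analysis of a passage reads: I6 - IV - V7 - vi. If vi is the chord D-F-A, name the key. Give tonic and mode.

F major

The chord Dm is a minor triad rooted on D; its label is vi.
vi on D implies D is the submediant; that puts the tonic at F, and the lowercase numeral fits major mode.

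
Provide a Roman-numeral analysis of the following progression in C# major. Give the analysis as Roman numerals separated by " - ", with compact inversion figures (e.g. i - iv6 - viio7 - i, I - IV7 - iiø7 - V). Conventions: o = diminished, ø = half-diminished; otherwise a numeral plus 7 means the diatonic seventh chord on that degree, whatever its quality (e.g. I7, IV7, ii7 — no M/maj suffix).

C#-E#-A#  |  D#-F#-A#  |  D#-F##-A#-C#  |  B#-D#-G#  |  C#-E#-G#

vi6 - ii - V7/V - V6 - I

C#-E#-A# has root A#, degree 6 in C# major, so vi6.
D#-F#-A#: minor triad on D# = scale degree 2 → ii.
D#-F##-A#-C#: a dominant seventh chord on D#, the applied dominant of V → V7/V.
B#-D#-G#: major triad on G# = scale degree 5 → V6.
C#-E#-G# has root C#, degree 1 in C# major, so I.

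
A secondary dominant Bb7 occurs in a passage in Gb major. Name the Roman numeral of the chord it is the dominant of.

vi

The chord is a dominant seventh chord on Bb.
A dominant resolves down a perfect fifth: Bb → Eb. In Gb major, Eb is scale degree 6, i.e. vi.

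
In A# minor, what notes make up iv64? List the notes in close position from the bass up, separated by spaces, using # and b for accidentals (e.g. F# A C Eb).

A# D# F#

In A# minor, the subdominant is D#, and the diatonic chord built there is a minor triad.
Stacking thirds from D# gives D#-F#-A#.
With the 64 figure the chord is in second inversion; from the bass A# upward in close position it reads A#-D#-F#.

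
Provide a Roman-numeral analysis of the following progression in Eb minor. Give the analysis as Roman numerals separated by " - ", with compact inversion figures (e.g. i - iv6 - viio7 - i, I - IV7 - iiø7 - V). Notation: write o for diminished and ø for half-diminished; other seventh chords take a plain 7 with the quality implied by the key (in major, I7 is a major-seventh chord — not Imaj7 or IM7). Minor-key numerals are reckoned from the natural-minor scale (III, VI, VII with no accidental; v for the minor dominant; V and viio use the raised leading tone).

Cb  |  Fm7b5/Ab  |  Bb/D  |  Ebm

VI - iiø65 - V6 - i

Cb has root Cb, degree 6 in Eb minor, so VI.
Fm7b5/Ab: root F is the supertonic; half-diminished seventh chord there is iiø65.
Bb/D has root Bb, degree 5 in Eb minor, so V6.
Ebm: minor triad on Eb = scale degree 1 → i.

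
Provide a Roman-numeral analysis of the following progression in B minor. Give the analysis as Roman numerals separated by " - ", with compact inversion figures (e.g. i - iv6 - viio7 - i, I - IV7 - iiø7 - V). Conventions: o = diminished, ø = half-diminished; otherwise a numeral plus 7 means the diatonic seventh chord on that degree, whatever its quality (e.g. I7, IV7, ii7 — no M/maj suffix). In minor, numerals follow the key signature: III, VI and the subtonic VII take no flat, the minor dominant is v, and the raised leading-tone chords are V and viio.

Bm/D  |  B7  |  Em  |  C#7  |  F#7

Bm/D has root B, degree 1 in B minor, so i6.
B7: a dominant seventh chord on B, the applied dominant of iv → V7/iv.
Em has root E, degree 4 in B minor, so iv.
C#7: chromatic; C# is V of V, so V7/V.
F#7: dominant seventh chord on F# = scale degree 5 → V7.

i6 - V7/iv - iv - V7/V - V7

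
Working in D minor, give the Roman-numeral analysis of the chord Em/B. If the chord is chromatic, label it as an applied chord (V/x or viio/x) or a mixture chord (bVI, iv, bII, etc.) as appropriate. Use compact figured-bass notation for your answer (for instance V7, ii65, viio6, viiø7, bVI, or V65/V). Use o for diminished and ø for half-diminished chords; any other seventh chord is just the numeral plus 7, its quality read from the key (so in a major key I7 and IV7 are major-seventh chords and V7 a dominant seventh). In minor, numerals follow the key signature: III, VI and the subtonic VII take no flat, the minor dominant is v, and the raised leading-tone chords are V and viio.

ii64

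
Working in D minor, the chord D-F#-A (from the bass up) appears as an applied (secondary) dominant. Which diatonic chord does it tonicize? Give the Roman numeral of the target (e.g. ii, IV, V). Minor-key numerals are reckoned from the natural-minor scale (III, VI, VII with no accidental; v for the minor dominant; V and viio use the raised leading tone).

iv

The chord is a major triad on D.
A dominant resolves down a perfect fifth: D → G. In D minor, G is scale degree 4, i.e. iv.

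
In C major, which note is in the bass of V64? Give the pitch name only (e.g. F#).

D

V in C major has root G; the chord is G-B-D.
The figure 64 means second inversion — the fifth is in the bass.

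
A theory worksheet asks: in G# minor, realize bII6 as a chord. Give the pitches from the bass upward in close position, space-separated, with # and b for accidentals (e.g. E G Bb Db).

C# E A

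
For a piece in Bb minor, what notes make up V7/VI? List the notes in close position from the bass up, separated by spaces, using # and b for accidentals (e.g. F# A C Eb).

V7/VI is a secondary dominant — the dominant seventh of VI. VI in Bb minor is Gb, so the applied chord's root is Db, a perfect fifth above.
Building a dominant seventh chord on Db gives Db-F-Ab-Cb.

Db F Ab Cb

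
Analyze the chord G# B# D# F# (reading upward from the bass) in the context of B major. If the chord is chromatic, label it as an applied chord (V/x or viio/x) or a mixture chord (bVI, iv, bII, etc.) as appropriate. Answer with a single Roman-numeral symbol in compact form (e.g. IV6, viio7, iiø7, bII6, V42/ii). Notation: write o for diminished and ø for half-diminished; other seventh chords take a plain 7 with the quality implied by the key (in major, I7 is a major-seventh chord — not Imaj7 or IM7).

V7/ii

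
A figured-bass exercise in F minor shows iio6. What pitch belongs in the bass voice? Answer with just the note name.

Bb

iio in F minor has root G; the chord is G-Bb-Db.
The figure 6 means first inversion — the third is in the bass.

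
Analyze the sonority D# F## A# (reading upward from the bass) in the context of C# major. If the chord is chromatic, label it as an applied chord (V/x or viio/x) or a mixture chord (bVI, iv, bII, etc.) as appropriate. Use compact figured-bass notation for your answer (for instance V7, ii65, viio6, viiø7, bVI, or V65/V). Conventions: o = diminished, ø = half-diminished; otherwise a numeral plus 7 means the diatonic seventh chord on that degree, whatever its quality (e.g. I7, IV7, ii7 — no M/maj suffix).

Stacked in thirds the chord is D#-F##-A#: a major triad on D#.
D# is not a diatonic chord root with this quality in C# major, but it lies a perfect fifth above G# (V), so the chord functions as an applied dominant of V.

V/V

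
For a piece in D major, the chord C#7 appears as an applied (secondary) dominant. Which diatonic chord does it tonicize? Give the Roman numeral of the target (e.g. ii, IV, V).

iii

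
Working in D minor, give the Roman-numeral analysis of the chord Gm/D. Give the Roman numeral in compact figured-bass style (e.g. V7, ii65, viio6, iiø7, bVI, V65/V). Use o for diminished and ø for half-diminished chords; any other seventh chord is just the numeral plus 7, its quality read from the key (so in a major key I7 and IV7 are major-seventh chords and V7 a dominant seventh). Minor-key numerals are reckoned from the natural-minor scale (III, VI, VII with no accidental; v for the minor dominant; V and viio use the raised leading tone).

iv64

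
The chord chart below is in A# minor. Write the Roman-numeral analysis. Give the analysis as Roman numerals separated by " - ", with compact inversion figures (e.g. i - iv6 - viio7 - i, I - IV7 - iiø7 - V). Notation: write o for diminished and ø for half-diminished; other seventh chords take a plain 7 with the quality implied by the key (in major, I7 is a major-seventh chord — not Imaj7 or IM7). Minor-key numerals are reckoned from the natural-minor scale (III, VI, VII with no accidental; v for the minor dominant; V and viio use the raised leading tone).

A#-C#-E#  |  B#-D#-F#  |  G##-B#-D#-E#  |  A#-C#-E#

A#-C#-E#: root A# is the tonic; minor triad there is i.
B#-D#-F# has root B#, degree 2 in A# minor, so iio.
G##-B#-D#-E# has root E#, degree 5 in A# minor, so V65.
A#-C#-E#: root A# is the tonic; minor triad there is i.

i - iio - V65 - i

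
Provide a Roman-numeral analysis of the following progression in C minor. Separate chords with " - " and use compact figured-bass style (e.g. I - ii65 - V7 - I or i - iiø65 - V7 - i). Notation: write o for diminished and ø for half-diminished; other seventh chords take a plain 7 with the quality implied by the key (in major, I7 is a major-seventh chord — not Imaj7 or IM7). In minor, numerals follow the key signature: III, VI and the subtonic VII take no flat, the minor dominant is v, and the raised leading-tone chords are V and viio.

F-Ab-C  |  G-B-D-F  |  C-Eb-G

iv - V7 - i

F-Ab-C: root F is the subdominant; minor triad there is iv.
G-B-D-F: dominant seventh chord on G = scale degree 5 → V7.
C-Eb-G has root C, degree 1 in C minor, so i.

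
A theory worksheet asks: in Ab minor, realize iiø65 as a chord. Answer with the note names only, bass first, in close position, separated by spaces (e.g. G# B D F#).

Db Fb Ab Bb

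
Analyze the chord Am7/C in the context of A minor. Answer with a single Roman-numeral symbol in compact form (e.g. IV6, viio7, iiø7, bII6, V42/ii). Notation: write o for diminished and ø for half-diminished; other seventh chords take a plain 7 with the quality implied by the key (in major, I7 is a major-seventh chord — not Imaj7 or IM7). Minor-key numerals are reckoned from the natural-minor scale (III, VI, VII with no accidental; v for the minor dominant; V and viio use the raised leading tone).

i65

The pitches A-C-E-G form a minor seventh chord rooted on A.
In A minor, A is the tonic; the diatonic minor seventh chord there is i7.
With C in the bass the chord is in first inversion, so the figured bass is 65.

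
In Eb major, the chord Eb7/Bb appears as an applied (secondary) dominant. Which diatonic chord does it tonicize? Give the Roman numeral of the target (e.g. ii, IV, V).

IV

The chord is a dominant seventh chord on Eb.
A dominant resolves down a perfect fifth: Eb → Ab. In Eb major, Ab is scale degree 4, i.e. IV.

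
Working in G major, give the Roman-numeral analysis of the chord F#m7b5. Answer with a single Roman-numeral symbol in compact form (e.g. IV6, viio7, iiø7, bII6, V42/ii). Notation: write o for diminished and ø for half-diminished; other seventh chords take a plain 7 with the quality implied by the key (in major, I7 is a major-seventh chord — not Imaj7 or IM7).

The pitches F#-A-C-E form a half-diminished seventh chord rooted on F#.
In G major, F# is the leading tone; the diatonic half-diminished seventh chord there is viiø7.

viiø7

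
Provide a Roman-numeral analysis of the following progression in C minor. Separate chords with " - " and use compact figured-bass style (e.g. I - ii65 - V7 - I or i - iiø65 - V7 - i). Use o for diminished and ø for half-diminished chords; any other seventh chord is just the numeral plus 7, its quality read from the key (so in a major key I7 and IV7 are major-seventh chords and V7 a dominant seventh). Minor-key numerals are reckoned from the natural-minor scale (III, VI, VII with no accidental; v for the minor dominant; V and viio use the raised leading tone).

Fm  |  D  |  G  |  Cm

iv - V/V - V - i

Fm: root F is the subdominant; minor triad there is iv.
D is the secondary dominant of V (major triad on D): V/V.
G has root G, degree 5 in C minor, so V.
Cm: root C is the tonic; minor triad there is i.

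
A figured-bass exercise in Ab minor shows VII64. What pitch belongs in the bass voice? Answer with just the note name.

Db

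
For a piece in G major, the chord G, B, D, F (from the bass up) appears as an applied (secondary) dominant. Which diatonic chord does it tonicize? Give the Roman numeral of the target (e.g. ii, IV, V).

IV

The chord is a dominant seventh chord on G.
A dominant resolves down a perfect fifth: G → C. In G major, C is scale degree 4, i.e. IV.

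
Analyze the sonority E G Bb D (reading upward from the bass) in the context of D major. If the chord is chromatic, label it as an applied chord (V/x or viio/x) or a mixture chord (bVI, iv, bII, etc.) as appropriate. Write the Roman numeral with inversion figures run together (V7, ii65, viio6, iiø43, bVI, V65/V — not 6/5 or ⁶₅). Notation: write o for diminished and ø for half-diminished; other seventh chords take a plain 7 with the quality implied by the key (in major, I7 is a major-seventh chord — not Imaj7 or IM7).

Stacked in thirds the chord is E-G-Bb-D: a half-diminished seventh chord on E.
E is the second degree of D major. This is the half-diminished supertonic seventh, borrowed from the parallel minor.

iiø7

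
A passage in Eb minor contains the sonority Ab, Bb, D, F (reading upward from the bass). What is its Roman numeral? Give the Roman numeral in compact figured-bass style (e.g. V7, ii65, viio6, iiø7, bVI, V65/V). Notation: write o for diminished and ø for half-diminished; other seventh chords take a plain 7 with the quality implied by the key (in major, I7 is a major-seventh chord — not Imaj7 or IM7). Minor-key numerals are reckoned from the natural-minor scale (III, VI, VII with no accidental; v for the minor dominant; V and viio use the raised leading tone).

V42

Stacked in thirds the chord is Bb-D-F-Ab: a dominant seventh chord on Bb.
Bb is scale degree 5 in Eb minor, and a dominant seventh chord on that degree is written V7.
With Ab in the bass the chord is in third inversion, so the figured bass is 42.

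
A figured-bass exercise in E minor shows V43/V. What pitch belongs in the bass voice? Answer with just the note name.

C#

The applied chord V43/V is rooted on F#: F#-A#-C#-E.
The figure 43 means second inversion — the fifth is in the bass.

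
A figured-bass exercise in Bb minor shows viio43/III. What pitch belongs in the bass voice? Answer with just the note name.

The applied chord viio43/III is rooted on C: C-Eb-Gb-Bbb.
The figure 43 means second inversion — the fifth is in the bass.

Gb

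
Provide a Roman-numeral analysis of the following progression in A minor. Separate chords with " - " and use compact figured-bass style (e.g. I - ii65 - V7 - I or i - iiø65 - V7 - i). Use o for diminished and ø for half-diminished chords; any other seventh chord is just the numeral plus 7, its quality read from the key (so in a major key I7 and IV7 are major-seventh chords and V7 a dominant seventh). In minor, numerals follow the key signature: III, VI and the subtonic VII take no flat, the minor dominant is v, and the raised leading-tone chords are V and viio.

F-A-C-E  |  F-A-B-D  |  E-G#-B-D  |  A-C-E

VI7 - iiø43 - V7 - i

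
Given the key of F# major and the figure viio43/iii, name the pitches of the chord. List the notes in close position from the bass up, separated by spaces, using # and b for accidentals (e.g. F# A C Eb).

D# F# G## B#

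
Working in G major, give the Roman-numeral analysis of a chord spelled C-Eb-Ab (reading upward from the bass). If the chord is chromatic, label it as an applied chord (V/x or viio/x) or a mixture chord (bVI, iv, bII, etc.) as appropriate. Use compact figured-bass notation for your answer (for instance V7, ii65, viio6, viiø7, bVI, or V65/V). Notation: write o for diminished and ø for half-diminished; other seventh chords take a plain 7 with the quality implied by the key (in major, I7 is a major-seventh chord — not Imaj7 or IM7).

bII6

Stacked in thirds the chord is Ab-C-Eb: a major triad on Ab.
Ab is the lowered second degree of G major (diatonic 2 would be A). This is the Neapolitan sixth — a major triad on the lowered second degree, here in its customary first inversion.
With C in the bass the chord is in first inversion, so the figured bass is 6.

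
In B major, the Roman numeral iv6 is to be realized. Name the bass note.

G

iv in B major has root E; the chord is E-G-B.
The figure 6 means first inversion — the third is in the bass.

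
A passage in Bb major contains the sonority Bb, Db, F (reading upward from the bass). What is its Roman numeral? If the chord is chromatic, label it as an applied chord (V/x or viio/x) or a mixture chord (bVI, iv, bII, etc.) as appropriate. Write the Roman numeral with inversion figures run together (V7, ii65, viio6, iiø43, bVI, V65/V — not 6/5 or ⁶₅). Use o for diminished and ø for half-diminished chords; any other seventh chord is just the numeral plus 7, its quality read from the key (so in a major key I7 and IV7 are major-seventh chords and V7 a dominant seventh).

The pitches Bb-Db-F form a minor triad rooted on Bb.
Bb is the first degree of Bb major. This is the minor tonic, borrowed from the parallel minor.

i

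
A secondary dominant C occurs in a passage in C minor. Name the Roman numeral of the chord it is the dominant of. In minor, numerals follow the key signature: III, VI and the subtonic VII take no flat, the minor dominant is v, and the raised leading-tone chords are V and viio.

The chord is a major triad on C.
A dominant resolves down a perfect fifth: C → F. In C minor, F is scale degree 4, i.e. iv.

iv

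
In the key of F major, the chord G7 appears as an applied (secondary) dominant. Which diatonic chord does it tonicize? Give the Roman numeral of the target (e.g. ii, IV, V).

V

The chord is a dominant seventh chord on G.
A dominant resolves down a perfect fifth: G → C. In F major, C is scale degree 5, i.e. V.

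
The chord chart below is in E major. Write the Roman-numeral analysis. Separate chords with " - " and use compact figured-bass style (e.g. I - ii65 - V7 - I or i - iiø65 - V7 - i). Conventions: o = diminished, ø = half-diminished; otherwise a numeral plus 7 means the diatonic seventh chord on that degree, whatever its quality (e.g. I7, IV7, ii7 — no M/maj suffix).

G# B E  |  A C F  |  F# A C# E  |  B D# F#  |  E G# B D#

I6 - bII6 - ii7 - V - I7

G#-B-E has root E, degree 1 in E major, so I6.
A-C-F: F with this quality isn't in the key; a major triad on b2 is the Neapolitan sixth, bII6 (third, A, in the bass — hence the 6).
F#-A-C#-E has root F#, degree 2 in E major, so ii7.
B-D#-F# has root B, degree 5 in E major, so V.
E-G#-B-D#: major seventh chord on E = scale degree 1 → I7.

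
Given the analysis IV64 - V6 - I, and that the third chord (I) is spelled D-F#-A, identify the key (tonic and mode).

D major

I is given as D-F#-A — a major triad with root D.
If D is scale degree 1 and the mode makes that degree carry a major triad, the tonic is D and the mode is major.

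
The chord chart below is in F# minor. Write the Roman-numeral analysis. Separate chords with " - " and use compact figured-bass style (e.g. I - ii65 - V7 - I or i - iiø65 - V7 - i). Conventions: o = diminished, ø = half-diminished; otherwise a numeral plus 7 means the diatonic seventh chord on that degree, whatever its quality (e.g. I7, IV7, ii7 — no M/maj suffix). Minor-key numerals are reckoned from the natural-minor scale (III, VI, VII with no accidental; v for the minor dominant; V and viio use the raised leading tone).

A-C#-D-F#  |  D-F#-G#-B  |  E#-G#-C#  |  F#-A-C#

A-C#-D-F#: major seventh chord on D = scale degree 6 → VI43.
D-F#-G#-B: root G# is the supertonic; half-diminished seventh chord there is iiø43.
E#-G#-C#: root C# is the dominant; major triad there is V6.
F#-A-C#: minor triad on F# = scale degree 1 → i.

VI43 - iiø43 - V6 - i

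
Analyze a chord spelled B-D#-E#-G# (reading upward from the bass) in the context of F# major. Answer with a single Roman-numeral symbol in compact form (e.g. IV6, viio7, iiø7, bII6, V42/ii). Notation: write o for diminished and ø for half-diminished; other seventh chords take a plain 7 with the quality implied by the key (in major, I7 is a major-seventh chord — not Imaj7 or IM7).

The pitches E#-G#-B-D# form a half-diminished seventh chord rooted on E#.
In F# major, E# is the leading tone; the diatonic half-diminished seventh chord there is viiø7.
With B in the bass the chord is in second inversion, so the figured bass is 43.

viiø43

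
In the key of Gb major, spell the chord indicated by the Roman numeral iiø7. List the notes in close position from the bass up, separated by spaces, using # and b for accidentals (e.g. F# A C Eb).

Ab Cb Ebb Gb

Scale degree 2 in Gb major is Ab; here the chord built on it is altered to a half-diminished seventh chord. iiø7 is the half-diminished supertonic seventh, borrowed from the parallel minor.
So the chord is Ab-Cb-Ebb-Gb, a half-diminished seventh chord.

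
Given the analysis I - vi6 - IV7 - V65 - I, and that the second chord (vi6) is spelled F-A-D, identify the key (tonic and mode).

vi6 is given as F-A-D — a minor triad with root D.
Counting down 5 scale steps from D places the tonic on F; a minor triad on degree 6 is diatonic only in major.

F major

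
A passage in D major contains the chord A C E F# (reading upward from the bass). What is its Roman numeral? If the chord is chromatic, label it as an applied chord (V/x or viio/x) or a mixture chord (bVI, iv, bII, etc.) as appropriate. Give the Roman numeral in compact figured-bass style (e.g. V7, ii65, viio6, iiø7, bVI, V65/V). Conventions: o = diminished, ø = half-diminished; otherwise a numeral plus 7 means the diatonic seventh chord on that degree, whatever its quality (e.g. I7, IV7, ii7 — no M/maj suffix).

viiø65/IV

Stacked in thirds the chord is F#-A-C-E: a half-diminished seventh chord on F#.
F# sits a half step below G (IV in D major); a diminished chord there is the applied leading-tone chord of IV.
With A in the bass the chord is in first inversion, so the figured bass is 65.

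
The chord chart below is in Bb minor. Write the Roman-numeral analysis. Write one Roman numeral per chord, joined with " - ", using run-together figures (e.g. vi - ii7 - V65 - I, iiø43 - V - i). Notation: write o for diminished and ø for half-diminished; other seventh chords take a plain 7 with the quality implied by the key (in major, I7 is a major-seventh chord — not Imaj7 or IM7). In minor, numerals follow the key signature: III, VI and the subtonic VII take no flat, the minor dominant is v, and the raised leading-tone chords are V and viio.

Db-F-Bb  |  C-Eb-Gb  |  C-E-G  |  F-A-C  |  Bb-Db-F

i6 - iio - V/V - V - i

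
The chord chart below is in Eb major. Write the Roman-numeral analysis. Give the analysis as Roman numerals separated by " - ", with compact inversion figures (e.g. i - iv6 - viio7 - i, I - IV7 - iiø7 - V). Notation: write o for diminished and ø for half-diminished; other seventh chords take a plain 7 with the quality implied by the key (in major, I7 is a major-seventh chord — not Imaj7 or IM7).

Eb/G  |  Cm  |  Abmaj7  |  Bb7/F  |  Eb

Eb/G: major triad on Eb = scale degree 1 → I6.
Cm: root C is the submediant; minor triad there is vi.
Abmaj7: major seventh chord on Ab = scale degree 4 → IV7.
Bb7/F has root Bb, degree 5 in Eb major, so V43.
Eb has root Eb, degree 1 in Eb major, so I.

I6 - vi - IV7 - V43 - I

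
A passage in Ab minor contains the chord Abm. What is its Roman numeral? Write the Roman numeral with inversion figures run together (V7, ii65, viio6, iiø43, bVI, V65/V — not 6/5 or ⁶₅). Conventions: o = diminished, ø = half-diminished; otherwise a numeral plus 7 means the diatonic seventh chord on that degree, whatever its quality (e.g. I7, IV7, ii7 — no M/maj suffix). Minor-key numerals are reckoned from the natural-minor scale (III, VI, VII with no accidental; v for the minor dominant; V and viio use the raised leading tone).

The pitches Ab-Cb-Eb form a minor triad rooted on Ab.
In Ab minor, Ab is the tonic; the diatonic minor triad there is i.

i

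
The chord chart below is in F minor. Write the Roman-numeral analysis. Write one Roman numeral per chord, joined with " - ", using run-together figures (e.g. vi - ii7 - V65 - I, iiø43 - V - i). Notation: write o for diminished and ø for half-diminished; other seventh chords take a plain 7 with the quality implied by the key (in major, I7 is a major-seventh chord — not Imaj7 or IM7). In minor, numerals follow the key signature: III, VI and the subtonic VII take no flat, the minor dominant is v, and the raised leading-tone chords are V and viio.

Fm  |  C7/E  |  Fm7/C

i - V65 - i43

Fm: minor triad on F = scale degree 1 → i.
C7/E: root C is the dominant; dominant seventh chord there is V65.
Fm7/C: minor seventh chord on F = scale degree 1 → i43.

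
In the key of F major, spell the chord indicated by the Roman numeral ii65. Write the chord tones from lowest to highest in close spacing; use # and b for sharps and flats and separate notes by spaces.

Bb D F G

The numeral's case and figure indicate a minor seventh chord. In F major its root, the supertonic, is G.
Stacking thirds from G gives G-Bb-D-F.
The figured bass 65 indicates first inversion, placing the third (Bb) in the bass: Bb-D-F-G.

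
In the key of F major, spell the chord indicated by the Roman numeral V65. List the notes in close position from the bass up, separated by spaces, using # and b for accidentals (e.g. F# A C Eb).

In F major, the dominant is C, and the diatonic chord built there is a dominant seventh chord.
That chord is spelled C-E-G-Bb.
With the 65 figure the chord is in first inversion; from the bass E upward in close position it reads E-G-Bb-C.

E G Bb C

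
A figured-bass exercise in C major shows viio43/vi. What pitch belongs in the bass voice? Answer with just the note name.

D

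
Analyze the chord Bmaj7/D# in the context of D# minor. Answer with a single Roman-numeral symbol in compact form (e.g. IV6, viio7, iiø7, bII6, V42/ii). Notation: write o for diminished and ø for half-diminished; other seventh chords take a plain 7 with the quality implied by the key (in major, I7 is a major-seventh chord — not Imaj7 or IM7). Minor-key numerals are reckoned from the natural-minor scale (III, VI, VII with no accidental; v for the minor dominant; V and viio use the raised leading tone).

The pitches B-D#-F#-A# form a major seventh chord rooted on B.
B is scale degree 6 in D# minor, and a major seventh chord on that degree is written VI7.
With D# in the bass the chord is in first inversion, so the figured bass is 65.

VI65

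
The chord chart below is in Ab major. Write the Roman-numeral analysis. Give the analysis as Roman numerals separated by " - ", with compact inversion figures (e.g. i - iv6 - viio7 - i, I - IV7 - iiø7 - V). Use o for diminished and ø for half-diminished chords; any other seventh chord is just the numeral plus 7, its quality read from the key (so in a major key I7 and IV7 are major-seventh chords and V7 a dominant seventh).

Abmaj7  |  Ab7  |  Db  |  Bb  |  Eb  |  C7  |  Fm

I7 - V7/IV - IV - V/V - V - V7/vi - vi

Abmaj7 has root Ab, degree 1 in Ab major, so I7.
Ab7: chromatic; Ab is V of IV, so V7/IV.
Db: major triad on Db = scale degree 4 → IV.
Bb: a major triad on Bb, the applied dominant of V → V/V.
Eb: major triad on Eb = scale degree 5 → V.
C7: chromatic; C is V of vi, so V7/vi.
Fm has root F, degree 6 in Ab major, so vi.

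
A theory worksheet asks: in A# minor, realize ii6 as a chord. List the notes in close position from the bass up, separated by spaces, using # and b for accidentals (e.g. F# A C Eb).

D# F## B#

ii6 is the minor supertonic, borrowed from the parallel major (the Dorian ii). In A# minor that root is B#.
So the chord is B#-D#-F##.
With the 6 figure the chord is in first inversion; from the bass D# upward in close position it reads D#-F##-B#.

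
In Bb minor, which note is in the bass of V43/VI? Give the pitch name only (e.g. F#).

Ab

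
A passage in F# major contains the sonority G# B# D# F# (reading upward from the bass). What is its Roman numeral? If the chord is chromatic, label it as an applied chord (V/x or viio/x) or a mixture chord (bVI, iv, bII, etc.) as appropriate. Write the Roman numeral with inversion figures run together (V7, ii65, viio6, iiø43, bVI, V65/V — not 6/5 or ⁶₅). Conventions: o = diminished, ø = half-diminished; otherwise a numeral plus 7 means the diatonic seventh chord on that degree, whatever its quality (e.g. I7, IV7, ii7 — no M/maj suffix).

Stacked in thirds the chord is G#-B#-D#-F#: a dominant seventh chord on G#.
G# is not a diatonic chord root with this quality in F# major, but it lies a perfect fifth above C# (V), so the chord functions as an applied dominant of V.

V7/V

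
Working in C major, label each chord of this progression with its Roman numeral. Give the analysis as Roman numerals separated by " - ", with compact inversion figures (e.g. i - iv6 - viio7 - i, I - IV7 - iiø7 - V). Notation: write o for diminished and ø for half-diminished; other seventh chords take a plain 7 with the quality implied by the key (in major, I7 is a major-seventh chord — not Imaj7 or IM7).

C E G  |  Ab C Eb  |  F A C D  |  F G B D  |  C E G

C-E-G: root C is the tonic; major triad there is I.
Ab-C-Eb is non-diatonic — bVI, a mixture chord from C minor.
F-A-C-D: root D is the supertonic; minor seventh chord there is ii65.
F-G-B-D: root G is the dominant; dominant seventh chord there is V42.
C-E-G has root C, degree 1 in C major, so I.

I - bVI - ii65 - V42 - I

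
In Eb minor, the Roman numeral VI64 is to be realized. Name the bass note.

VI in Eb minor has root Cb; the chord is Cb-Eb-Gb.
The figure 64 means second inversion — the fifth is in the bass.

Gb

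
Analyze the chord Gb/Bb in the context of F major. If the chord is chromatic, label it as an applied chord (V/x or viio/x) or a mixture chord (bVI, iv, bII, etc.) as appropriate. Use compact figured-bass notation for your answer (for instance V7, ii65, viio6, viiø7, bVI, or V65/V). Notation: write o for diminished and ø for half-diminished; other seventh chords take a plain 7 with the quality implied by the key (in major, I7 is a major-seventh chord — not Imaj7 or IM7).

bII6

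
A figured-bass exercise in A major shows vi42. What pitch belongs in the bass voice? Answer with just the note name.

vi in A major has root F#; the chord is F#-A-C#-E.
The figure 42 means third inversion — the seventh is in the bass.

E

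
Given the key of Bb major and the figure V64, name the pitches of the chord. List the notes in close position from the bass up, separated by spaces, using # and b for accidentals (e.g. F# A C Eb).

C F A

The numeral's case and figure indicate a major triad. In Bb major its root, the fifth degree, is F.
That chord is spelled F-A-C.
With the 64 figure the chord is in second inversion; from the bass C upward in close position it reads C-F-A.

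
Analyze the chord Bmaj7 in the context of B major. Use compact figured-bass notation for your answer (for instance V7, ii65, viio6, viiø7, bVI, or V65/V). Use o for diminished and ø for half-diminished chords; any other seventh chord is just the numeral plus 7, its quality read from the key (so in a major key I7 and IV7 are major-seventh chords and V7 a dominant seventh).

I7

Stacked in thirds the chord is B-D#-F#-A#: a major seventh chord on B.
B is scale degree 1 in B major, and a major seventh chord on that degree is written I7.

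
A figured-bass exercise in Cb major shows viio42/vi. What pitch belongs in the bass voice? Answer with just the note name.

Fb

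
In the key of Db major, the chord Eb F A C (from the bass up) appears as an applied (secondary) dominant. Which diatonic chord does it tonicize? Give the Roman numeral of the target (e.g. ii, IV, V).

vi

The chord is a dominant seventh chord on F.
A dominant resolves down a perfect fifth: F → Bb. In Db major, Bb is scale degree 6, i.e. vi.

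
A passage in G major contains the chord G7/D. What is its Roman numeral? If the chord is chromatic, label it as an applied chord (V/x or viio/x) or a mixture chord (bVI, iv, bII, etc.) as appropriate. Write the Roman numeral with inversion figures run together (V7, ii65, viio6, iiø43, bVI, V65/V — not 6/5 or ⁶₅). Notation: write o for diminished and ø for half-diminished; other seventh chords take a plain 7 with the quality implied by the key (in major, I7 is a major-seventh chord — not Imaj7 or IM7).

Stacked in thirds the chord is G-B-D-F: a dominant seventh chord on G.
G is not a diatonic chord root with this quality in G major, but it lies a perfect fifth above C (IV), so the chord functions as an applied dominant of IV.
With D in the bass the chord is in second inversion, so the figured bass is 43.

V43/IV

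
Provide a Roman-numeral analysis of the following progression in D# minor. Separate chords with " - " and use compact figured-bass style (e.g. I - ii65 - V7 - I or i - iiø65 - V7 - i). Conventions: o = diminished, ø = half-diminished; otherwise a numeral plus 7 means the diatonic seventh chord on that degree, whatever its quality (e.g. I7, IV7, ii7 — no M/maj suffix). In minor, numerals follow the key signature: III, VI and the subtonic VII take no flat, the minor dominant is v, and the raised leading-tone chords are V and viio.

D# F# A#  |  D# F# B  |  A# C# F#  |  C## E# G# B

i - VI6 - III6 - viio7

D#-F#-A#: minor triad on D# = scale degree 1 → i.
D#-F#-B has root B, degree 6 in D# minor, so VI6.
A#-C#-F# has root F#, degree 3 in D# minor, so III6.
C##-E#-G#-B has root C##, degree 7 in D# minor, so viio7.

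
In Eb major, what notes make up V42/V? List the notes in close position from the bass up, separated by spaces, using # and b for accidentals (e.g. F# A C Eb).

The slash means an applied dominant: we want the dominant of V. In Eb major, V is Bb major, and its dominant is built on F.
Building a dominant seventh chord on F gives F-A-C-Eb.
With the 42 figure the chord is in third inversion; from the bass Eb upward in close position it reads Eb-F-A-C.

Eb F A C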